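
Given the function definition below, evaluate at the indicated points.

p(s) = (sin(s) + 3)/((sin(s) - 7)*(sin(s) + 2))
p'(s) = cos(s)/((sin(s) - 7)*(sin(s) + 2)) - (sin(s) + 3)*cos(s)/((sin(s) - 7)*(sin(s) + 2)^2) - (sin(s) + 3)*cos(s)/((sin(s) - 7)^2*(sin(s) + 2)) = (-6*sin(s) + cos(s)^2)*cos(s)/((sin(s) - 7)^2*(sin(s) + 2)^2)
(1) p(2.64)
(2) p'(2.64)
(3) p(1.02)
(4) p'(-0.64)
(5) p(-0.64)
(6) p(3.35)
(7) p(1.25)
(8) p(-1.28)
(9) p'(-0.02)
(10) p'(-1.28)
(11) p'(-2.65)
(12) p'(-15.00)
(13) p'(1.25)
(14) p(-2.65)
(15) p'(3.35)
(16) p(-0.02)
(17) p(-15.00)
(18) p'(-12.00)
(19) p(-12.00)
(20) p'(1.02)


(1) = -0.22
(2) = 0.01
(3) = -0.22
(4) = 0.03
(5) = -0.23
(6) = -0.22
(7) = -0.22
(8) = -0.25
(9) = 0.01
(10) = 0.02
(11) = -0.02
(12) = -0.03
(13) = -0.01
(14) = -0.22
(15) = -0.01
(16) = -0.21
(17) = -0.23
(18) = -0.01
(19) = -0.22
(20) = -0.01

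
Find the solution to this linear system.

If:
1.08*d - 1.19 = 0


Then:
d = 1.10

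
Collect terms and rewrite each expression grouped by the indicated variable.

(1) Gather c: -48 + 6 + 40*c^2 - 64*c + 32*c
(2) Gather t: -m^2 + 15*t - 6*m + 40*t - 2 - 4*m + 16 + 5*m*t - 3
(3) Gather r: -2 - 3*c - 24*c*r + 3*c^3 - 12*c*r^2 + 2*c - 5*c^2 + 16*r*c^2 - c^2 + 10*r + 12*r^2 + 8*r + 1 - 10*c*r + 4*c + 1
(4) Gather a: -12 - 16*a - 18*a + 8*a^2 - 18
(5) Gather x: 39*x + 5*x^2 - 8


(1) = 40*c^2 - 32*c - 42
(2) = -m^2 - 10*m + t*(5*m + 55) + 11
(3) = 3*c^3 - 6*c^2 + 3*c + r^2*(12 - 12*c) + r*(16*c^2 - 34*c + 18)
(4) = 8*a^2 - 34*a - 30
(5) = 5*x^2 + 39*x - 8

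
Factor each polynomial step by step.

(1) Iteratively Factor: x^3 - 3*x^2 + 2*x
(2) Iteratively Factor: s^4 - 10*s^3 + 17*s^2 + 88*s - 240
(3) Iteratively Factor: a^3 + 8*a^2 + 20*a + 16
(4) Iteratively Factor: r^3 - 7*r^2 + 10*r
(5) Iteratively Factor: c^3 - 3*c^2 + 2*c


(1) = (x)*(x^2 - 3*x + 2) = x*(x - 1)*(x - 2)
(2) = (s + 3)*(s^3 - 13*s^2 + 56*s - 80) = (s - 4)*(s + 3)*(s^2 - 9*s + 20) = (s - 4)^2*(s + 3)*(s - 5)
(3) = (a + 4)*(a^2 + 4*a + 4) = (a + 2)*(a + 4)*(a + 2)
(4) = (r - 5)*(r^2 - 2*r) = (r - 5)*(r - 2)*(r)
(5) = (c)*(c^2 - 3*c + 2) = c*(c - 1)*(c - 2)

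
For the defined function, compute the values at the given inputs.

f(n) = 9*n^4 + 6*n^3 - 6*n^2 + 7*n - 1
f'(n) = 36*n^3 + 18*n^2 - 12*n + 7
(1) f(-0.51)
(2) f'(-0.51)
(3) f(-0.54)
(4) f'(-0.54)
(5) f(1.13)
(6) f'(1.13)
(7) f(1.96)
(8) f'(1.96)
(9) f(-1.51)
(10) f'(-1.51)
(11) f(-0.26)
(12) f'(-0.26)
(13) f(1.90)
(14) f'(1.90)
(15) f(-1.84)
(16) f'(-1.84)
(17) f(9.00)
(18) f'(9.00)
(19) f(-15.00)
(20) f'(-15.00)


(1) = -6.32
(2) = 13.03
(3) = -6.71
(4) = 13.06
(5) = 22.58
(6) = 68.37
(7) = 167.67
(8) = 323.69
(9) = 0.88
(10) = -57.78
(11) = -3.29
(12) = 10.70
(13) = 149.08
(14) = 296.10
(15) = 31.59
(16) = -134.24
(17) = 62999.00
(18) = 27601.00
(19) = 433919.00
(20) = -117263.00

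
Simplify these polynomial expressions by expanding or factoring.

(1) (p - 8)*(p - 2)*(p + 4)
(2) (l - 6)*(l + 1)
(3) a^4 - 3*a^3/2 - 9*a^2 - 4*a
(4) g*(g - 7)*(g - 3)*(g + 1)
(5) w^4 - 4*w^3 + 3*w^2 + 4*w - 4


(1) = p^3 - 6*p^2 - 24*p + 64
(2) = l^2 - 5*l - 6
(3) = a*(a - 4)*(a + 1/2)*(a + 2)
(4) = g^4 - 9*g^3 + 11*g^2 + 21*g
(5) = (w - 2)^2*(w - 1)*(w + 1)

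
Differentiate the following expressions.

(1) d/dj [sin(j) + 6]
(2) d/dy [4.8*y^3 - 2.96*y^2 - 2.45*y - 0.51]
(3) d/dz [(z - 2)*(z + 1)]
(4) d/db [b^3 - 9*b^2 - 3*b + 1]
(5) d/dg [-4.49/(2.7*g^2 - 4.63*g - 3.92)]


(1) = cos(j)
(2) = 14.4*y^2 - 5.92*y - 2.45
(3) = 2*z - 1
(4) = 3*b^2 - 18*b - 3
(5) = (24.246*g - 20.7887)/(-2.7*g^2 + 4.63*g + 3.92)^2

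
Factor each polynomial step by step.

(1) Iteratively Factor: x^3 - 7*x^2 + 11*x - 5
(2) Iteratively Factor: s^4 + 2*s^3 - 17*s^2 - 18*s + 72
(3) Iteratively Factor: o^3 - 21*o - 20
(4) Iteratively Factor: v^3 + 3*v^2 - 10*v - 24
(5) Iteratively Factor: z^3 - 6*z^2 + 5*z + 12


(1) = (x - 1)*(x^2 - 6*x + 5) = (x - 1)^2*(x - 5)
(2) = (s + 3)*(s^3 - s^2 - 14*s + 24) = (s + 3)*(s + 4)*(s^2 - 5*s + 6) = (s - 3)*(s + 3)*(s + 4)*(s - 2)
(3) = (o + 1)*(o^2 - o - 20) = (o - 5)*(o + 1)*(o + 4)
(4) = (v + 2)*(v^2 + v - 12) = (v - 3)*(v + 2)*(v + 4)
(5) = (z + 1)*(z^2 - 7*z + 12) = (z - 4)*(z + 1)*(z - 3)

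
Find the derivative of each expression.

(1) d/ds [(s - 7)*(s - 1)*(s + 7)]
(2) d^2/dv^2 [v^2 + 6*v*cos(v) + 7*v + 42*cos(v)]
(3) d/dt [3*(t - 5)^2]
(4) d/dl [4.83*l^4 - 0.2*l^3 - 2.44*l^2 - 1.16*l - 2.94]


(1) = 3*s^2 - 2*s - 49
(2) = -6*v*cos(v) - 12*sin(v) - 42*cos(v) + 2
(3) = 6*t - 30
(4) = 19.32*l^3 - 0.6*l^2 - 4.88*l - 1.16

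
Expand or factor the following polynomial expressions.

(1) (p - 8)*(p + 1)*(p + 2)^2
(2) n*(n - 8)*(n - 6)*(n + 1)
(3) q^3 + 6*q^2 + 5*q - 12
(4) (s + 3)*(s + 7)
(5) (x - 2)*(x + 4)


(1) = p^4 - 3*p^3 - 32*p^2 - 60*p - 32
(2) = n^4 - 13*n^3 + 34*n^2 + 48*n
(3) = (q - 1)*(q + 3)*(q + 4)
(4) = s^2 + 10*s + 21
(5) = x^2 + 2*x - 8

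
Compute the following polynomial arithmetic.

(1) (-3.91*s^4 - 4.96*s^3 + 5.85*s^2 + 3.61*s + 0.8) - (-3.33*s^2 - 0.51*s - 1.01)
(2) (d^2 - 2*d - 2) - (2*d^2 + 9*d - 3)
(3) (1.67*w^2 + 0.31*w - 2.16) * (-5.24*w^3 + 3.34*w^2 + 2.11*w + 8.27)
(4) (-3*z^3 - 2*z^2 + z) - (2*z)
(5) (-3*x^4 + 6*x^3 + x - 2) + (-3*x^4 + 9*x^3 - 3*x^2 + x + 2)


(1) = -3.91*s^4 - 4.96*s^3 + 9.18*s^2 + 4.12*s + 1.81
(2) = -d^2 - 11*d + 1
(3) = -8.7508*w^5 + 3.9534*w^4 + 15.8775*w^3 + 7.2506*w^2 - 1.9939*w - 17.8632
(4) = -3*z^3 - 2*z^2 - z
(5) = -6*x^4 + 15*x^3 - 3*x^2 + 2*x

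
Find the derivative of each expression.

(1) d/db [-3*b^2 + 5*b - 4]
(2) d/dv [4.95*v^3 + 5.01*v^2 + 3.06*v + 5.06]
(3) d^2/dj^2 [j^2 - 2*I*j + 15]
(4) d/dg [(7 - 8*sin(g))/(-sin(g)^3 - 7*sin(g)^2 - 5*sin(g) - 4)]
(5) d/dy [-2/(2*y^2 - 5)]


(1) = 5 - 6*b
(2) = 14.85*v^2 + 10.02*v + 3.06
(3) = 2
(4) = (-16*sin(g)^3 - 35*sin(g)^2 + 98*sin(g) + 67)*cos(g)/(sin(g)^3 + 7*sin(g)^2 + 5*sin(g) + 4)^2
(5) = 8*y/(2*y^2 - 5)^2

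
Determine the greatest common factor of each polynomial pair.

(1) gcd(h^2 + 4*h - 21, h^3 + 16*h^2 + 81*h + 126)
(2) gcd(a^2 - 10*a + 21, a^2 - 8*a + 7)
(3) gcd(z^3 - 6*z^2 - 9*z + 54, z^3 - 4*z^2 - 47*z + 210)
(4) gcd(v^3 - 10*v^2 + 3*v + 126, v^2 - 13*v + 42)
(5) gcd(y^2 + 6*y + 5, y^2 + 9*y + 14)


(1) = h + 7
(2) = a - 7
(3) = z - 6
(4) = gcd((v - 7)*(v - 6)*(v + 3), (v - 7)*(v - 6)) = v^2 - 13*v + 42
(5) = 1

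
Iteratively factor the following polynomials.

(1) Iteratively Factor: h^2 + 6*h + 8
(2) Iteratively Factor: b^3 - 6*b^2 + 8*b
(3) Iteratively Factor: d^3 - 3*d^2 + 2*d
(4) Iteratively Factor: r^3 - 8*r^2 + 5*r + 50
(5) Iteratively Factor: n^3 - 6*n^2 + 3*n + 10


(1) = (h + 4)*(h + 2)
(2) = (b - 2)*(b^2 - 4*b) = b*(b - 2)*(b - 4)
(3) = (d - 2)*(d^2 - d) = (d - 2)*(d - 1)*(d)
(4) = (r - 5)*(r^2 - 3*r - 10) = (r - 5)*(r + 2)*(r - 5)
(5) = (n - 5)*(n^2 - n - 2) = (n - 5)*(n + 1)*(n - 2)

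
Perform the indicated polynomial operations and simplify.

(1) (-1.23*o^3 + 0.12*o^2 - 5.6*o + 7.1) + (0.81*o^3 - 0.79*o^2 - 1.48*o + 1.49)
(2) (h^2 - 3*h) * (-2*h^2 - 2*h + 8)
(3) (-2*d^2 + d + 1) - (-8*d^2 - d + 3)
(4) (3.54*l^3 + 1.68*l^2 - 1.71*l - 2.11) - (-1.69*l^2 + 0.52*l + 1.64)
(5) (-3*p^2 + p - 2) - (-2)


(1) = -0.42*o^3 - 0.67*o^2 - 7.08*o + 8.59
(2) = -2*h^4 + 4*h^3 + 14*h^2 - 24*h
(3) = 6*d^2 + 2*d - 2
(4) = 3.54*l^3 + 3.37*l^2 - 2.23*l - 3.75
(5) = -3*p^2 + p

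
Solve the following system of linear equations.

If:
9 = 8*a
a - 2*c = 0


Then:
a = 9/8
c = 9/16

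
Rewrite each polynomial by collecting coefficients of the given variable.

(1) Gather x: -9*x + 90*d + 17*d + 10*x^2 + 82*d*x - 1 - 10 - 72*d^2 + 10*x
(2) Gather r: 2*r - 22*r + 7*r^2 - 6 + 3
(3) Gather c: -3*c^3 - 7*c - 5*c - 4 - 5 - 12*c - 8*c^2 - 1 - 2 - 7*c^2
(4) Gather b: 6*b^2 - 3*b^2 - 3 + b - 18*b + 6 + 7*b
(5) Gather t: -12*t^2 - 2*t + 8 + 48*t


(1) = -72*d^2 + 107*d + 10*x^2 + x*(82*d + 1) - 11
(2) = 7*r^2 - 20*r - 3
(3) = -3*c^3 - 15*c^2 - 24*c - 12
(4) = 3*b^2 - 10*b + 3
(5) = -12*t^2 + 46*t + 8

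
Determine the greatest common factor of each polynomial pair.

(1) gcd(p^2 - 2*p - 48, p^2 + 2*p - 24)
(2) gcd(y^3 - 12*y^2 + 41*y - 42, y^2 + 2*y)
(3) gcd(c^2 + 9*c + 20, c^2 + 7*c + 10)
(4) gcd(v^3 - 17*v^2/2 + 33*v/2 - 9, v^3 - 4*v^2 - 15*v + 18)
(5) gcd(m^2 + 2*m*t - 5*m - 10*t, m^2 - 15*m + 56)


(1) = p + 6
(2) = 1
(3) = gcd((c + 4)*(c + 5), (c + 2)*(c + 5)) = c + 5
(4) = v^2 - 7*v + 6
(5) = gcd((m - 5)*(m + 2*t), (m - 8)*(m - 7)) = 1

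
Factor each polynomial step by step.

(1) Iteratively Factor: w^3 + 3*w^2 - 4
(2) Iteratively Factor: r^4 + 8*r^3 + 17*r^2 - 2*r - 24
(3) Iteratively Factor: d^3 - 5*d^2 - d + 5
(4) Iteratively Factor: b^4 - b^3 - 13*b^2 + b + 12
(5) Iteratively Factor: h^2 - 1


(1) = (w - 1)*(w^2 + 4*w + 4) = (w - 1)*(w + 2)*(w + 2)
(2) = (r + 2)*(r^3 + 6*r^2 + 5*r - 12) = (r + 2)*(r + 4)*(r^2 + 2*r - 3) = (r + 2)*(r + 3)*(r + 4)*(r - 1)
(3) = (d - 1)*(d^2 - 4*d - 5) = (d - 1)*(d + 1)*(d - 5)
(4) = (b - 4)*(b^3 + 3*b^2 - b - 3) = (b - 4)*(b + 3)*(b^2 - 1) = (b - 4)*(b + 1)*(b + 3)*(b - 1)
(5) = (h + 1)*(h - 1)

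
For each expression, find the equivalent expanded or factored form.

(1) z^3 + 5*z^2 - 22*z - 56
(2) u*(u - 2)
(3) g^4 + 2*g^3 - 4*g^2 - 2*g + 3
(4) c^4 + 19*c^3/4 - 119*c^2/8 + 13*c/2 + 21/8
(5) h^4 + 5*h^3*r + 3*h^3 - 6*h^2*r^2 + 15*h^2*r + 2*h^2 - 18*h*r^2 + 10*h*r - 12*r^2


(1) = (z - 4)*(z + 2)*(z + 7)
(2) = u^2 - 2*u
(3) = (g - 1)^2*(g + 1)*(g + 3)
(4) = (c - 3/2)*(c - 1)*(c + 1/4)*(c + 7)
(5) = (h + 1)*(h + 2)*(h - r)*(h + 6*r)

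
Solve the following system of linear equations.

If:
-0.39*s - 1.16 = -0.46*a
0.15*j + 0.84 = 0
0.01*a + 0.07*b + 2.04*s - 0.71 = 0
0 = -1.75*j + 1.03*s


Then:
a = -5.54
b = 288.22
j = -5.60
s = -9.51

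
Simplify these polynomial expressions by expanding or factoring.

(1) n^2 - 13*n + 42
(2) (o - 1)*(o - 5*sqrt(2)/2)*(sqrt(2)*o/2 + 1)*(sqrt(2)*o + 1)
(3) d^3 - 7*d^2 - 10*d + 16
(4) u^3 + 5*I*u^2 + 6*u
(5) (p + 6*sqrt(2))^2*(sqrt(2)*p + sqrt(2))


(1) = (n - 7)*(n - 6)
(2) = o^4 - sqrt(2)*o^3 - o^3 - 13*o^2/2 + sqrt(2)*o^2 - 5*sqrt(2)*o/2 + 13*o/2 + 5*sqrt(2)/2
(3) = (d - 8)*(d - 1)*(d + 2)
(4) = u*(u - I)*(u + 6*I)
(5) = sqrt(2)*p^3 + sqrt(2)*p^2 + 24*p^2 + 24*p + 72*sqrt(2)*p + 72*sqrt(2)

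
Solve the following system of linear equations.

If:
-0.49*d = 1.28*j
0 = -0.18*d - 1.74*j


Then:
d = 0.00
j = 0.00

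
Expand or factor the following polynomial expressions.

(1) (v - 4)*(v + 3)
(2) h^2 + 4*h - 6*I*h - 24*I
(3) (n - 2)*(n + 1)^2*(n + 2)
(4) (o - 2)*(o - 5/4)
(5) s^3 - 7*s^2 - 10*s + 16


(1) = v^2 - v - 12
(2) = (h + 4)*(h - 6*I)
(3) = n^4 + 2*n^3 - 3*n^2 - 8*n - 4
(4) = o^2 - 13*o/4 + 5/2
(5) = (s - 8)*(s - 1)*(s + 2)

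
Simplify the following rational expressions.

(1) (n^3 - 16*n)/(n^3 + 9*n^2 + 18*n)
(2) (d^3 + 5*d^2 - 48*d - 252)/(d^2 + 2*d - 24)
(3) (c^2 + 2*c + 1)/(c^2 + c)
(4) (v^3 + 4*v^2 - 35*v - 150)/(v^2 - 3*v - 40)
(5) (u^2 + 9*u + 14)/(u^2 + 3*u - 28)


(1) = (n^2 - 16)/(n^2 + 9*n + 18)
(2) = (d^2 - d - 42)/(d - 4)
(3) = (c + 1)/c
(4) = (v^2 - v - 30)/(v - 8)
(5) = (u + 2)/(u - 4)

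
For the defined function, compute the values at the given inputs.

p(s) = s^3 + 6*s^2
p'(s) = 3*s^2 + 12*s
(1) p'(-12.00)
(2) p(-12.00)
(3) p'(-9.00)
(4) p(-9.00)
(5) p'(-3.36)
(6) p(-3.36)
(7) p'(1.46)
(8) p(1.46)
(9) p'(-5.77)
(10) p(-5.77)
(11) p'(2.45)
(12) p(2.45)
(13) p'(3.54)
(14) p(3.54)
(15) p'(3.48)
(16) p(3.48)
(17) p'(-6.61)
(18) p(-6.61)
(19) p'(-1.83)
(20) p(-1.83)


(1) = 288.00
(2) = -864.00
(3) = 135.00
(4) = -243.00
(5) = -6.45
(6) = 29.80
(7) = 23.91
(8) = 15.90
(9) = 30.64
(10) = 7.66
(11) = 47.41
(12) = 50.72
(13) = 80.07
(14) = 119.55
(15) = 78.09
(16) = 114.81
(17) = 51.76
(18) = -26.65
(19) = -11.91
(20) = 13.96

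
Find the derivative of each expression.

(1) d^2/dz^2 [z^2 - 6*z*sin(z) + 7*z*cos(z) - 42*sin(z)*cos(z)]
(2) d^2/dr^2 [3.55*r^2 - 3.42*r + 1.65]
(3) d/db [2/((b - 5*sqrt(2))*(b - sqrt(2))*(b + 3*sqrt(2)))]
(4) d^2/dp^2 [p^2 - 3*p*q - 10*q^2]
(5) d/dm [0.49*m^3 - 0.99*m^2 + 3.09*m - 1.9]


(1) = 6*z*sin(z) - 7*z*cos(z) - 14*sin(z) + 84*sin(2*z) - 12*cos(z) + 2
(2) = 7.10000000000000
(3) = 2*(-3*b^2 + 6*sqrt(2)*b + 26)/(b^6 - 6*sqrt(2)*b^5 - 34*b^4 + 216*sqrt(2)*b^3 + 316*b^2 - 1560*sqrt(2)*b + 1800)
(4) = 2
(5) = 1.47*m^2 - 1.98*m + 3.09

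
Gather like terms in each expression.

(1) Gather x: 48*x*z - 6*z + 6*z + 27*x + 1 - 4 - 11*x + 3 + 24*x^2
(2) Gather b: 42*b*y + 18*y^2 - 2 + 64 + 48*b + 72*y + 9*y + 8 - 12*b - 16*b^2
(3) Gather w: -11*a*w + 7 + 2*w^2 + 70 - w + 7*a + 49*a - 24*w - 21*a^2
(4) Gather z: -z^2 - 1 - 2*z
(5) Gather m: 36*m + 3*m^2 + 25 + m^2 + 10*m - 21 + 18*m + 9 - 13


(1) = 24*x^2 + x*(48*z + 16)
(2) = -16*b^2 + b*(42*y + 36) + 18*y^2 + 81*y + 70
(3) = -21*a^2 + 56*a + 2*w^2 + w*(-11*a - 25) + 77
(4) = -z^2 - 2*z - 1
(5) = 4*m^2 + 64*m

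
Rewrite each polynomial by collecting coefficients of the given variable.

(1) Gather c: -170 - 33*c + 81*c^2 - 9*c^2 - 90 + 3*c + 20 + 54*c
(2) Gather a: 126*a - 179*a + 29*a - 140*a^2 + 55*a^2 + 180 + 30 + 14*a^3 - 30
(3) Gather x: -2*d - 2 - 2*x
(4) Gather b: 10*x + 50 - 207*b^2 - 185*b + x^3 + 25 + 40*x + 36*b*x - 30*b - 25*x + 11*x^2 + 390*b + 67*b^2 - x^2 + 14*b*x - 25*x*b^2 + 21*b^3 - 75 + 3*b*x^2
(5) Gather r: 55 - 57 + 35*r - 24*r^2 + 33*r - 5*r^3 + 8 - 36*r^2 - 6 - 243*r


(1) = 72*c^2 + 24*c - 240
(2) = 14*a^3 - 85*a^2 - 24*a + 180
(3) = -2*d - 2*x - 2
(4) = 21*b^3 + b^2*(-25*x - 140) + b*(3*x^2 + 50*x + 175) + x^3 + 10*x^2 + 25*x
(5) = -5*r^3 - 60*r^2 - 175*r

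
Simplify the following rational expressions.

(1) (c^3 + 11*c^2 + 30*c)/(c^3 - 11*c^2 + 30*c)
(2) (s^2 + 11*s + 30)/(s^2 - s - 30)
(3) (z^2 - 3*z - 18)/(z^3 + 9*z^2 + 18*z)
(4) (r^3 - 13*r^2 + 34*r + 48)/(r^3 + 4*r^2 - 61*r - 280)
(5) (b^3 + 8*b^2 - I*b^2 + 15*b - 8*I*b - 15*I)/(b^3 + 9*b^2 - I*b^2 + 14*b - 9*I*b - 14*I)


(1) = (c^2 + 11*c + 30)/(c^2 - 11*c + 30)
(2) = (s + 6)/(s - 6)
(3) = (z - 6)/(z^2 + 6*z)
(4) = (r^2 - 5*r - 6)/(r^2 + 12*r + 35)
(5) = (b^2 + 8*b + 15)/(b^2 + 9*b + 14)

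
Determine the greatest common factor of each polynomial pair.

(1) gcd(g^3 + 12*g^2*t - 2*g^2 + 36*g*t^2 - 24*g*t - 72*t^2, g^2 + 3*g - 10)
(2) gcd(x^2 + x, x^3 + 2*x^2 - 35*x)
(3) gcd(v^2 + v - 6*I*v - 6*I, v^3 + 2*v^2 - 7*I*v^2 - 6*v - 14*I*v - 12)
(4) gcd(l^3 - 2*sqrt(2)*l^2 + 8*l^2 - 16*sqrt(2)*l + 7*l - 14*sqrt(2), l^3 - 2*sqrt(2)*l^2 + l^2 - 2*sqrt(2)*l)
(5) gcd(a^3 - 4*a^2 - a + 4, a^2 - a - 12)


(1) = g - 2
(2) = gcd(x*(x + 1), x*(x - 5)*(x + 7)) = x
(3) = v - 6*I
(4) = gcd((l + 1)*(l + 7)*(l - 2*sqrt(2)), l*(l + 1)*(l - 2*sqrt(2))) = l^2 + l*(1 - 2*sqrt(2)) - 2*sqrt(2)
(5) = gcd((a - 4)*(a - 1)*(a + 1), (a - 4)*(a + 3)) = a - 4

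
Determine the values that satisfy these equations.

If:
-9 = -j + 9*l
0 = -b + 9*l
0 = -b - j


Then:
b = -9/2
j = 9/2
l = -1/2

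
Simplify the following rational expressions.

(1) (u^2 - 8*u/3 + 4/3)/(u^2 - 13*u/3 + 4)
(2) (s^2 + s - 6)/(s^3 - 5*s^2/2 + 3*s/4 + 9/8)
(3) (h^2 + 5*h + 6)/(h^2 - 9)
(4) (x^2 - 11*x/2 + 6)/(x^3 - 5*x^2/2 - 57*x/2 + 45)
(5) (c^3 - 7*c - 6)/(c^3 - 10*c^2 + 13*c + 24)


(1) = (3*u^2 - 8*u + 4)/(3*u^2 - 13*u + 12)
(2) = (8*s^2 + 8*s - 48)/(8*s^3 - 20*s^2 + 6*s + 9)
(3) = (h + 2)/(h - 3)
(4) = (x - 4)/(x^2 - x - 30)
(5) = (c + 2)/(c - 8)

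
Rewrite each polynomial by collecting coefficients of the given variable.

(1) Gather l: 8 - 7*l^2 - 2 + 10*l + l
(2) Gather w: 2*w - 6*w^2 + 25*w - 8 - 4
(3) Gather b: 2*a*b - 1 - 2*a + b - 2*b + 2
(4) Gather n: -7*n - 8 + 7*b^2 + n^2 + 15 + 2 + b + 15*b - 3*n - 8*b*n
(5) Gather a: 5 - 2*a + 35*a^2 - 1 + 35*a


(1) = -7*l^2 + 11*l + 6
(2) = -6*w^2 + 27*w - 12
(3) = -2*a + b*(2*a - 1) + 1
(4) = 7*b^2 + 16*b + n^2 + n*(-8*b - 10) + 9
(5) = 35*a^2 + 33*a + 4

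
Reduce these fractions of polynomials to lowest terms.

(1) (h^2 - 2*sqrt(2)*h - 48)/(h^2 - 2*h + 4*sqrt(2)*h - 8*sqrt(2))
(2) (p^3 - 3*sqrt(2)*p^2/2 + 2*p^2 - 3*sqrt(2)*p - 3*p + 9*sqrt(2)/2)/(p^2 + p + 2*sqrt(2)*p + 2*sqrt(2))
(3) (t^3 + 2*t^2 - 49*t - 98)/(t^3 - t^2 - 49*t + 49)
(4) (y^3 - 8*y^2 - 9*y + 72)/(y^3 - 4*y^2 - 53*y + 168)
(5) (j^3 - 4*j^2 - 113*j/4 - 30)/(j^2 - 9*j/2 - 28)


(1) = (h - 6*sqrt(2))/(h - 2)
(2) = (2*p^3 + p^2*(4 - 3*sqrt(2)) + p*(-6*sqrt(2) - 6) + 9*sqrt(2))/(2*p^2 + p*(2 + 4*sqrt(2)) + 4*sqrt(2))
(3) = (t + 2)/(t - 1)
(4) = (y + 3)/(y + 7)
(5) = (4*j^2 + 16*j + 15)/(4*j + 14)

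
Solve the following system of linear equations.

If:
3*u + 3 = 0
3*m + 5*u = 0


Then:
m = 5/3
u = -1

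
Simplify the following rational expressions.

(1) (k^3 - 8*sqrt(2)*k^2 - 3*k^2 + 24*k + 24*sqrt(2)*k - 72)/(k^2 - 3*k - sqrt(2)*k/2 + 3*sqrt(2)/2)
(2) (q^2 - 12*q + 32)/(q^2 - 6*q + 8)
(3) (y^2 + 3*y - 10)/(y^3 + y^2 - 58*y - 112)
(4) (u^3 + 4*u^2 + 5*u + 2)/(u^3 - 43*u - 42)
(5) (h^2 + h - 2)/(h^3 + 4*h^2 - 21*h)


(1) = (2*k^2 - 16*sqrt(2)*k + 48)/(2*k - sqrt(2))
(2) = (q - 8)/(q - 2)
(3) = (y^2 + 3*y - 10)/(y^3 + y^2 - 58*y - 112)
(4) = (u^2 + 3*u + 2)/(u^2 - u - 42)
(5) = (h^2 + h - 2)/(h^3 + 4*h^2 - 21*h)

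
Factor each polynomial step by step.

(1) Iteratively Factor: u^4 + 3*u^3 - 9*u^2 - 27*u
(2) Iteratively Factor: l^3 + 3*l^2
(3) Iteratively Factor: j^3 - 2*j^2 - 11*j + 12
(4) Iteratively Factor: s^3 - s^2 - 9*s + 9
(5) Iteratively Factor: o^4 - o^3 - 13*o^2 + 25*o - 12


(1) = (u + 3)*(u^3 - 9*u) = u*(u + 3)*(u^2 - 9) = u*(u - 3)*(u + 3)*(u + 3)
(2) = (l)*(l^2 + 3*l) = l^2*(l + 3)
(3) = (j - 1)*(j^2 - j - 12) = (j - 4)*(j - 1)*(j + 3)
(4) = (s - 1)*(s^2 - 9) = (s - 1)*(s + 3)*(s - 3)
(5) = (o - 3)*(o^3 + 2*o^2 - 7*o + 4) = (o - 3)*(o + 4)*(o^2 - 2*o + 1) = (o - 3)*(o - 1)*(o + 4)*(o - 1)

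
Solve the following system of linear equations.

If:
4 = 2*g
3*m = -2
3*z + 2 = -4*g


Then:
g = 2
m = -2/3
z = -10/3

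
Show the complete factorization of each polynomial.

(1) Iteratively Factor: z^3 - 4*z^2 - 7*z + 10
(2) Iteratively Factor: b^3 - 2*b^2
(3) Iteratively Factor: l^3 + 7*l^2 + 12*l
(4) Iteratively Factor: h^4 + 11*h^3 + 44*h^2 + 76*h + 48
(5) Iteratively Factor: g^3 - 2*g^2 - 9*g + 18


(1) = (z - 5)*(z^2 + z - 2) = (z - 5)*(z - 1)*(z + 2)
(2) = (b)*(b^2 - 2*b) = b^2*(b - 2)
(3) = (l)*(l^2 + 7*l + 12) = l*(l + 4)*(l + 3)
(4) = (h + 4)*(h^3 + 7*h^2 + 16*h + 12) = (h + 2)*(h + 4)*(h^2 + 5*h + 6) = (h + 2)*(h + 3)*(h + 4)*(h + 2)
(5) = (g + 3)*(g^2 - 5*g + 6) = (g - 3)*(g + 3)*(g - 2)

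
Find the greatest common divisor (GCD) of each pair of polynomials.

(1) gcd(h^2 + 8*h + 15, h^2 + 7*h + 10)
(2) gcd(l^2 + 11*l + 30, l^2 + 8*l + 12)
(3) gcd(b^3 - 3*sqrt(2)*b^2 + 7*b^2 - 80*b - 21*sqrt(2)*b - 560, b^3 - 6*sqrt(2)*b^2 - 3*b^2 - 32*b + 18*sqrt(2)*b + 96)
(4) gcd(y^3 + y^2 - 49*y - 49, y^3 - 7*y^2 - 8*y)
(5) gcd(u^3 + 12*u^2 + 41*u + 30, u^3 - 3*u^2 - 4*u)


(1) = h + 5
(2) = l + 6
(3) = b - 8*sqrt(2)
(4) = y + 1
(5) = u + 1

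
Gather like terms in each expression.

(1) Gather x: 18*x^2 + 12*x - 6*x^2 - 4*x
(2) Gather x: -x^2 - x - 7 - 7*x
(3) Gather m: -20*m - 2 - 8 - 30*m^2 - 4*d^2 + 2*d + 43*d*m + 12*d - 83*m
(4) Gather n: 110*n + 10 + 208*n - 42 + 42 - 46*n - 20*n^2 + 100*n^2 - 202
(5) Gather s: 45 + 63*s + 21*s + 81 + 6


(1) = 12*x^2 + 8*x
(2) = -x^2 - 8*x - 7
(3) = -4*d^2 + 14*d - 30*m^2 + m*(43*d - 103) - 10
(4) = 80*n^2 + 272*n - 192
(5) = 84*s + 132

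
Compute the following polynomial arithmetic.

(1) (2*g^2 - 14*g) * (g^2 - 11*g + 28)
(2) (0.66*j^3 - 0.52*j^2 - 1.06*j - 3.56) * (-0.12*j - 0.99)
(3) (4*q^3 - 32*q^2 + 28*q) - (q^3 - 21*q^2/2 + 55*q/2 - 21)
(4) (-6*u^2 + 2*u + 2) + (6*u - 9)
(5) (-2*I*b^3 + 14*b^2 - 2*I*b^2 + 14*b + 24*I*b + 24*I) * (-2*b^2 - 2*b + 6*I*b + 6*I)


(1) = 2*g^4 - 36*g^3 + 210*g^2 - 392*g
(2) = -0.0792*j^4 - 0.591*j^3 + 0.642*j^2 + 1.4766*j + 3.5244
(3) = 3*q^3 - 43*q^2/2 + q/2 + 21
(4) = -6*u^2 + 8*u - 7
(5) = 4*I*b^5 - 16*b^4 + 8*I*b^4 - 32*b^3 + 40*I*b^3 - 160*b^2 + 72*I*b^2 - 288*b + 36*I*b - 144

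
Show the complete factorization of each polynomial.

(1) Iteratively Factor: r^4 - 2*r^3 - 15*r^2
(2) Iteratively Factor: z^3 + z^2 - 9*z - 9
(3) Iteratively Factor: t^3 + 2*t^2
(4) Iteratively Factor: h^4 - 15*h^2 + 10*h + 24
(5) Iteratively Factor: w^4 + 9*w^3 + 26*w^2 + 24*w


(1) = (r + 3)*(r^3 - 5*r^2) = (r - 5)*(r + 3)*(r^2) = r*(r - 5)*(r + 3)*(r)
(2) = (z - 3)*(z^2 + 4*z + 3) = (z - 3)*(z + 3)*(z + 1)
(3) = (t + 2)*(t^2) = t*(t + 2)*(t)
(4) = (h + 4)*(h^3 - 4*h^2 + h + 6) = (h - 3)*(h + 4)*(h^2 - h - 2) = (h - 3)*(h + 1)*(h + 4)*(h - 2)
(5) = (w)*(w^3 + 9*w^2 + 26*w + 24) = w*(w + 3)*(w^2 + 6*w + 8) = w*(w + 2)*(w + 3)*(w + 4)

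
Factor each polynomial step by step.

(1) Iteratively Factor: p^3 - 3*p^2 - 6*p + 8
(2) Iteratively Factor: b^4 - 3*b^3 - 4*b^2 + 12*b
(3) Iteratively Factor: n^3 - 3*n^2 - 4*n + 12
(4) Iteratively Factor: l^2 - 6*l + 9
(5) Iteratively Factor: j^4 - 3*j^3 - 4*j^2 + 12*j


(1) = (p + 2)*(p^2 - 5*p + 4) = (p - 4)*(p + 2)*(p - 1)
(2) = (b + 2)*(b^3 - 5*b^2 + 6*b) = (b - 2)*(b + 2)*(b^2 - 3*b) = (b - 3)*(b - 2)*(b + 2)*(b)
(3) = (n - 3)*(n^2 - 4) = (n - 3)*(n - 2)*(n + 2)
(4) = (l - 3)*(l - 3)
(5) = (j + 2)*(j^3 - 5*j^2 + 6*j) = (j - 2)*(j + 2)*(j^2 - 3*j) = j*(j - 2)*(j + 2)*(j - 3)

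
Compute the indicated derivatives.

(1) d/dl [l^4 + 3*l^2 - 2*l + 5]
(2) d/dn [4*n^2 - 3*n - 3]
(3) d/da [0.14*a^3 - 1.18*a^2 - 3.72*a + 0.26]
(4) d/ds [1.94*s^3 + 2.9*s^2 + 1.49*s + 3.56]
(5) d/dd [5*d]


(1) = 4*l^3 + 6*l - 2
(2) = 8*n - 3
(3) = 0.42*a^2 - 2.36*a - 3.72
(4) = 5.82*s^2 + 5.8*s + 1.49
(5) = 5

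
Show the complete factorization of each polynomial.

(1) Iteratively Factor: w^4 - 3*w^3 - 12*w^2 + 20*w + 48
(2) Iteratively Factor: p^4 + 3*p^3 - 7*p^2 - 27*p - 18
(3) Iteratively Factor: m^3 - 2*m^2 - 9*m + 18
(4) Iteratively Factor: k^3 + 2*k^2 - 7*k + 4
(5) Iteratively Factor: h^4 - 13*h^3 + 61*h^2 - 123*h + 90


(1) = (w + 2)*(w^3 - 5*w^2 - 2*w + 24) = (w - 4)*(w + 2)*(w^2 - w - 6) = (w - 4)*(w + 2)^2*(w - 3)
(2) = (p + 3)*(p^3 - 7*p - 6) = (p + 2)*(p + 3)*(p^2 - 2*p - 3) = (p - 3)*(p + 2)*(p + 3)*(p + 1)
(3) = (m - 3)*(m^2 + m - 6) = (m - 3)*(m - 2)*(m + 3)
(4) = (k + 4)*(k^2 - 2*k + 1) = (k - 1)*(k + 4)*(k - 1)
(5) = (h - 5)*(h^3 - 8*h^2 + 21*h - 18) = (h - 5)*(h - 2)*(h^2 - 6*h + 9) = (h - 5)*(h - 3)*(h - 2)*(h - 3)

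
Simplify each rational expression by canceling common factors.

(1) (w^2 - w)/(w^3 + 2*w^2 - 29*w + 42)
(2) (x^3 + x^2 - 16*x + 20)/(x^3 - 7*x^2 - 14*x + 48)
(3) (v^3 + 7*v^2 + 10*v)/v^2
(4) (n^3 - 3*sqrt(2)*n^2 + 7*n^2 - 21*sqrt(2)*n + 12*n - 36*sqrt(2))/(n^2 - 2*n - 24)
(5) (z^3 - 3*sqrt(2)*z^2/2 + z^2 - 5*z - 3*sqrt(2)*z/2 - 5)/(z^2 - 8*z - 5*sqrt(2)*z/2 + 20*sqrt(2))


(1) = (w^2 - w)/(w^3 + 2*w^2 - 29*w + 42)
(2) = (x^2 + 3*x - 10)/(x^2 - 5*x - 24)
(3) = (v^2 + 7*v + 10)/v
(4) = (n^2 + n*(3 - 3*sqrt(2)) - 9*sqrt(2))/(n - 6)
(5) = (4*z^2 + z*(4 + 4*sqrt(2)) + 4*sqrt(2))/(4*z - 32)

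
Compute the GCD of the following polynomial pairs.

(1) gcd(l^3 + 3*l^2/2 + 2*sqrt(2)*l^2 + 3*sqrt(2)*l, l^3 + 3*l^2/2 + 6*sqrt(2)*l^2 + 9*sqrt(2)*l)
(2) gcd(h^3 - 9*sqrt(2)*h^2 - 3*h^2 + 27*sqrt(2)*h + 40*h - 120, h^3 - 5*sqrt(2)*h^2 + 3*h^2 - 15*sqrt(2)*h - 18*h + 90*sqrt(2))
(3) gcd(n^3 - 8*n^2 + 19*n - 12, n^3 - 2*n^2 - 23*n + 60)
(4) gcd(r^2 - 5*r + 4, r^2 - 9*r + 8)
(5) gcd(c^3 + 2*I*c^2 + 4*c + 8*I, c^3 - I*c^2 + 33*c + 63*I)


(1) = l^2 + 3*l/2
(2) = h^2 + h*(-5*sqrt(2) - 3) + 15*sqrt(2)
(3) = n^2 - 7*n + 12
(4) = gcd((r - 4)*(r - 1), (r - 8)*(r - 1)) = r - 1
(5) = 1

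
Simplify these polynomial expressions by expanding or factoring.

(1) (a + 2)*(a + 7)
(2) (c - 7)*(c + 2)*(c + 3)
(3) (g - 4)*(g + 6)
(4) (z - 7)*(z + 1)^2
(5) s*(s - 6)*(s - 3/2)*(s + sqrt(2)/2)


(1) = a^2 + 9*a + 14
(2) = c^3 - 2*c^2 - 29*c - 42
(3) = g^2 + 2*g - 24
(4) = z^3 - 5*z^2 - 13*z - 7
(5) = s^4 - 15*s^3/2 + sqrt(2)*s^3/2 - 15*sqrt(2)*s^2/4 + 9*s^2 + 9*sqrt(2)*s/2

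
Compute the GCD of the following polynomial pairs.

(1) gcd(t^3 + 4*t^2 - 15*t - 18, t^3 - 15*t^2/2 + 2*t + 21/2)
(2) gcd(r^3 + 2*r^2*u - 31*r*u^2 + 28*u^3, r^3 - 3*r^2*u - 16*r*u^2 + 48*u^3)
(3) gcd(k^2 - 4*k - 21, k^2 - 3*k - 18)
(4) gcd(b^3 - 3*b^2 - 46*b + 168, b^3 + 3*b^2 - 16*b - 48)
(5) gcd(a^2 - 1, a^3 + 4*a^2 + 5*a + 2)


(1) = gcd((t - 3)*(t + 1)*(t + 6), (t - 7)*(t - 3/2)*(t + 1)) = t + 1
(2) = gcd((r - 4*u)*(r - u)*(r + 7*u), (r - 4*u)*(r - 3*u)*(r + 4*u)) = r - 4*u
(3) = gcd((k - 7)*(k + 3), (k - 6)*(k + 3)) = k + 3
(4) = b - 4
(5) = a + 1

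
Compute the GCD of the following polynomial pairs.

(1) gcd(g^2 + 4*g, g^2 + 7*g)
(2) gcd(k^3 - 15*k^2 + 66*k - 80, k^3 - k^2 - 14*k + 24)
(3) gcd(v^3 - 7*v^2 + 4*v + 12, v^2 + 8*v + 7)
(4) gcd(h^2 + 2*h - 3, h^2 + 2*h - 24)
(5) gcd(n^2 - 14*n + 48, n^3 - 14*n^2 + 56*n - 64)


(1) = g
(2) = gcd((k - 8)*(k - 5)*(k - 2), (k - 3)*(k - 2)*(k + 4)) = k - 2
(3) = v + 1
(4) = gcd((h - 1)*(h + 3), (h - 4)*(h + 6)) = 1
(5) = gcd((n - 8)*(n - 6), (n - 8)*(n - 4)*(n - 2)) = n - 8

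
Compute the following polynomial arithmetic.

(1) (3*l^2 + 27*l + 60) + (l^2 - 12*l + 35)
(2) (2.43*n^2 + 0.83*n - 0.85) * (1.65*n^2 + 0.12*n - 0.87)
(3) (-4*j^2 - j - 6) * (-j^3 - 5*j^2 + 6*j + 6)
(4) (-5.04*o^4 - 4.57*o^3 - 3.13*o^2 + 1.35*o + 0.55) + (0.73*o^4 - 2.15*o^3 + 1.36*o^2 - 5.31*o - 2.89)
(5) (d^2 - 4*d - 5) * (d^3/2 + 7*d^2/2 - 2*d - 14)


(1) = 4*l^2 + 15*l + 95
(2) = 4.0095*n^4 + 1.6611*n^3 - 3.417*n^2 - 0.8241*n + 0.7395
(3) = 4*j^5 + 21*j^4 - 13*j^3 - 42*j - 36
(4) = -4.31*o^4 - 6.72*o^3 - 1.77*o^2 - 3.96*o - 2.34
(5) = d^5/2 + 3*d^4/2 - 37*d^3/2 - 47*d^2/2 + 66*d + 70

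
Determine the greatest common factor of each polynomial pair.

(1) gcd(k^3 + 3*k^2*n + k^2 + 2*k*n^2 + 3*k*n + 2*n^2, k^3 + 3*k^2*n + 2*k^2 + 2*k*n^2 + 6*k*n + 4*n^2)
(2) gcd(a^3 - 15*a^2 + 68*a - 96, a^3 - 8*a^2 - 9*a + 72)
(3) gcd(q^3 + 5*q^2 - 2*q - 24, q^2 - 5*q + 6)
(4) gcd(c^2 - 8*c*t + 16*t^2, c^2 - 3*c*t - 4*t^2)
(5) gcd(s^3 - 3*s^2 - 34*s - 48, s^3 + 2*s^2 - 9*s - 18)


(1) = gcd((k + 1)*(k + n)*(k + 2*n), (k + 2)*(k + n)*(k + 2*n)) = k^2 + 3*k*n + 2*n^2
(2) = gcd((a - 8)*(a - 4)*(a - 3), (a - 8)*(a - 3)*(a + 3)) = a^2 - 11*a + 24
(3) = gcd((q - 2)*(q + 3)*(q + 4), (q - 3)*(q - 2)) = q - 2
(4) = -c + 4*t
(5) = s^2 + 5*s + 6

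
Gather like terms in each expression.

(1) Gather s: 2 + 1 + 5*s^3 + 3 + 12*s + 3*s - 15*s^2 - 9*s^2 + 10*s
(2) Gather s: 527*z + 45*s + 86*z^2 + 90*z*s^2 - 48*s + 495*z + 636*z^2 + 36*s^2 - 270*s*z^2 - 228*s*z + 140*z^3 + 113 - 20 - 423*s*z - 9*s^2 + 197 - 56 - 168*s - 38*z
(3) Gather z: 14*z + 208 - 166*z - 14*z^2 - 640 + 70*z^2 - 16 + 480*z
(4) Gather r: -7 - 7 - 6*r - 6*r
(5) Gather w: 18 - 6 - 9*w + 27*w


(1) = 5*s^3 - 24*s^2 + 25*s + 6
(2) = s^2*(90*z + 27) + s*(-270*z^2 - 651*z - 171) + 140*z^3 + 722*z^2 + 984*z + 234
(3) = 56*z^2 + 328*z - 448
(4) = -12*r - 14
(5) = 18*w + 12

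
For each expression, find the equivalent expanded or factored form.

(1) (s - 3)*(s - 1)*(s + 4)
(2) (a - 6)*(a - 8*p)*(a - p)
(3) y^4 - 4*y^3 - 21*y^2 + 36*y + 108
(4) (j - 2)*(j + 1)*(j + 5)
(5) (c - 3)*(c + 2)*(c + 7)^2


(1) = s^3 - 13*s + 12
(2) = a^3 - 9*a^2*p - 6*a^2 + 8*a*p^2 + 54*a*p - 48*p^2
(3) = (y - 6)*(y - 3)*(y + 2)*(y + 3)
(4) = j^3 + 4*j^2 - 7*j - 10
(5) = c^4 + 13*c^3 + 29*c^2 - 133*c - 294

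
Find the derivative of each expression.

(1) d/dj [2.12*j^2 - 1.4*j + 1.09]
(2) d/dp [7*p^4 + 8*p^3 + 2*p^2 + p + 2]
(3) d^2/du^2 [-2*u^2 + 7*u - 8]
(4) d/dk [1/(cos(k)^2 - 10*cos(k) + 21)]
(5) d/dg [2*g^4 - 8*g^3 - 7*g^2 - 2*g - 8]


(1) = 4.24*j - 1.4
(2) = 28*p^3 + 24*p^2 + 4*p + 1
(3) = -4
(4) = 2*(cos(k) - 5)*sin(k)/(cos(k)^2 - 10*cos(k) + 21)^2
(5) = 8*g^3 - 24*g^2 - 14*g - 2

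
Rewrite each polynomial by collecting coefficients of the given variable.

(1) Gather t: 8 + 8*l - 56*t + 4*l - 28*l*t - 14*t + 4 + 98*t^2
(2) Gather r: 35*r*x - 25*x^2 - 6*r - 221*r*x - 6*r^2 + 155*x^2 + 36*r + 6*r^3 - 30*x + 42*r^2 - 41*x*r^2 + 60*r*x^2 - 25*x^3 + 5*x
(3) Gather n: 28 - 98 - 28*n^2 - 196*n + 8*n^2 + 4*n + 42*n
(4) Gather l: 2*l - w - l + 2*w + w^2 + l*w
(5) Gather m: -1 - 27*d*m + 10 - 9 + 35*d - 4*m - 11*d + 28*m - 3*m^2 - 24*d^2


(1) = 12*l + 98*t^2 + t*(-28*l - 70) + 12
(2) = 6*r^3 + r^2*(36 - 41*x) + r*(60*x^2 - 186*x + 30) - 25*x^3 + 130*x^2 - 25*x
(3) = -20*n^2 - 150*n - 70
(4) = l*(w + 1) + w^2 + w
(5) = -24*d^2 + 24*d - 3*m^2 + m*(24 - 27*d)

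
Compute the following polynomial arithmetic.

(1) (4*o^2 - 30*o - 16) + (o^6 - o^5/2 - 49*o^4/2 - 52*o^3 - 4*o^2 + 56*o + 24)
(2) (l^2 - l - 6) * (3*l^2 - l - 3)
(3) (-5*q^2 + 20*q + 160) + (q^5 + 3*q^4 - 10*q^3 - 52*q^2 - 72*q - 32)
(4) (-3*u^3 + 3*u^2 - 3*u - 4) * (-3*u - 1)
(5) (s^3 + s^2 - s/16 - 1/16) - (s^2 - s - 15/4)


(1) = o^6 - o^5/2 - 49*o^4/2 - 52*o^3 + 26*o + 8
(2) = 3*l^4 - 4*l^3 - 20*l^2 + 9*l + 18
(3) = q^5 + 3*q^4 - 10*q^3 - 57*q^2 - 52*q + 128
(4) = 9*u^4 - 6*u^3 + 6*u^2 + 15*u + 4
(5) = s^3 + 15*s/16 + 59/16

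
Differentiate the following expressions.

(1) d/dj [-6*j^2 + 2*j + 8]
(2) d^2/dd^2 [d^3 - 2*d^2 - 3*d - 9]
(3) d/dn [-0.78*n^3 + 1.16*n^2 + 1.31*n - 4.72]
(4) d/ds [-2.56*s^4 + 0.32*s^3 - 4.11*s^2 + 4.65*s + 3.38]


(1) = 2 - 12*j
(2) = 6*d - 4
(3) = -2.34*n^2 + 2.32*n + 1.31
(4) = -10.24*s^3 + 0.96*s^2 - 8.22*s + 4.65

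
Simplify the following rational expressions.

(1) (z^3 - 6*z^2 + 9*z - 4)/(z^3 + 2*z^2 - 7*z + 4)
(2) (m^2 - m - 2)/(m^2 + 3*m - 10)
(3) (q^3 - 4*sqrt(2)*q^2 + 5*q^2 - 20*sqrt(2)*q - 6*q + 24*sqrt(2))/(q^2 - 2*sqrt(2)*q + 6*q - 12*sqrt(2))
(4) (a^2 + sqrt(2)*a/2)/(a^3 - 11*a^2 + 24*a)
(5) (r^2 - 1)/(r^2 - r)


(1) = (z - 4)/(z + 4)
(2) = (m + 1)/(m + 5)
(3) = (q^2 + q*(-4*sqrt(2) - 1) + 4*sqrt(2))/(q - 2*sqrt(2))
(4) = (2*a + sqrt(2))/(2*a^2 - 22*a + 48)
(5) = (r + 1)/r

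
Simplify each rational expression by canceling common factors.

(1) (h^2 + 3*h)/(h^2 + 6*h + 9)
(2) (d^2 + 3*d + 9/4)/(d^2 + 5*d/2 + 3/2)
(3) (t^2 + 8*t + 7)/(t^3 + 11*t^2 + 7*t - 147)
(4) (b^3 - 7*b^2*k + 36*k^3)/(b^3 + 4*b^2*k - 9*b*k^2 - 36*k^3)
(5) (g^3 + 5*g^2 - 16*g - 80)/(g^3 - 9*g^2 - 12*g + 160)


(1) = h/(h + 3)
(2) = (2*d + 3)/(2*d + 2)
(3) = (t + 1)/(t^2 + 4*t - 21)
(4) = (b^2 - 4*b*k - 12*k^2)/(b^2 + 7*b*k + 12*k^2)
(5) = (g^2 + g - 20)/(g^2 - 13*g + 40)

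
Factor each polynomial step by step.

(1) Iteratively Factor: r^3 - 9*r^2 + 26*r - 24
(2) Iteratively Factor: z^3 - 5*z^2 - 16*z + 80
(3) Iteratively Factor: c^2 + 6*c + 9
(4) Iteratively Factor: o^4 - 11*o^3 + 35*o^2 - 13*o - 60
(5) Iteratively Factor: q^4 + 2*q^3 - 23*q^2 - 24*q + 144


(1) = (r - 2)*(r^2 - 7*r + 12) = (r - 3)*(r - 2)*(r - 4)
(2) = (z - 5)*(z^2 - 16) = (z - 5)*(z + 4)*(z - 4)
(3) = (c + 3)*(c + 3)
(4) = (o - 3)*(o^3 - 8*o^2 + 11*o + 20) = (o - 5)*(o - 3)*(o^2 - 3*o - 4) = (o - 5)*(o - 3)*(o + 1)*(o - 4)
(5) = (q + 4)*(q^3 - 2*q^2 - 15*q + 36) = (q - 3)*(q + 4)*(q^2 + q - 12) = (q - 3)^2*(q + 4)*(q + 4)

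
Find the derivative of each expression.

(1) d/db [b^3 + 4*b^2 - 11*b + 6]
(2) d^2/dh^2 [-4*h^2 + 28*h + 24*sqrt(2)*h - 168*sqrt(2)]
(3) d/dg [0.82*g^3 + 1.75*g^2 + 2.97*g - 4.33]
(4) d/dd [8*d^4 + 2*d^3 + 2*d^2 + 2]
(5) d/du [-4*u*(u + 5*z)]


(1) = 3*b^2 + 8*b - 11
(2) = -8
(3) = 2.46*g^2 + 3.5*g + 2.97
(4) = 2*d*(16*d^2 + 3*d + 2)
(5) = -8*u - 20*z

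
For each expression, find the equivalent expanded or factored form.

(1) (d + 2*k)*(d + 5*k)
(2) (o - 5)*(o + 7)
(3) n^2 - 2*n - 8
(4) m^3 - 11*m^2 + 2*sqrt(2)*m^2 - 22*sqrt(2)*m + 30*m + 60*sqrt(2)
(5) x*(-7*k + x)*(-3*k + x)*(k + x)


(1) = d^2 + 7*d*k + 10*k^2
(2) = o^2 + 2*o - 35
(3) = (n - 4)*(n + 2)
(4) = (m - 6)*(m - 5)*(m + 2*sqrt(2))
(5) = 21*k^3*x + 11*k^2*x^2 - 9*k*x^3 + x^4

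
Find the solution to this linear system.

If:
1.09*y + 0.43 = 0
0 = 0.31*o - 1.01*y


Then:
o = -1.29
y = -0.39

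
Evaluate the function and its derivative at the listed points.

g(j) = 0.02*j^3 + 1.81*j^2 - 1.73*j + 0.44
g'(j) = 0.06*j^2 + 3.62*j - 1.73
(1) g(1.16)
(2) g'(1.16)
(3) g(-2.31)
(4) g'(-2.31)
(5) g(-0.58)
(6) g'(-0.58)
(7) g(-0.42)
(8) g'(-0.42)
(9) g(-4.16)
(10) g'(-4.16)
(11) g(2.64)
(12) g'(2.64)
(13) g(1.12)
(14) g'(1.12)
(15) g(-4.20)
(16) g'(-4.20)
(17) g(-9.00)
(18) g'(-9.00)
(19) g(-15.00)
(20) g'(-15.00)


(1) = 0.90
(2) = 2.55
(3) = 13.85
(4) = -9.77
(5) = 2.05
(6) = -3.81
(7) = 1.48
(8) = -3.24
(9) = 37.52
(10) = -15.75
(11) = 8.86
(12) = 8.24
(13) = 0.80
(14) = 2.40
(15) = 38.15
(16) = -15.88
(17) = 148.04
(18) = -29.45
(19) = 366.14
(20) = -42.53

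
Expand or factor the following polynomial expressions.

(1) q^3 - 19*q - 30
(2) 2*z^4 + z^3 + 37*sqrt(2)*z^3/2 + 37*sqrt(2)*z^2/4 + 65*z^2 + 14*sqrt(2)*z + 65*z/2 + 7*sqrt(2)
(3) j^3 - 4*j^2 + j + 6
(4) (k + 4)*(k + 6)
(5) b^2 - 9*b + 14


(1) = (q - 5)*(q + 2)*(q + 3)
(2) = (z + 2*sqrt(2))*(z + 7*sqrt(2))*(sqrt(2)*z + 1/2)*(sqrt(2)*z + sqrt(2)/2)
(3) = (j - 3)*(j - 2)*(j + 1)
(4) = k^2 + 10*k + 24
(5) = (b - 7)*(b - 2)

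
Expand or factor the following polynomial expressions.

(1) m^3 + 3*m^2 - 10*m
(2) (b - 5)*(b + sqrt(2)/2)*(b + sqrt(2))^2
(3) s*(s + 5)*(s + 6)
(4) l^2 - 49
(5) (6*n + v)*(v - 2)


(1) = m*(m - 2)*(m + 5)
(2) = b^4 - 5*b^3 + 5*sqrt(2)*b^3/2 - 25*sqrt(2)*b^2/2 + 4*b^2 - 20*b + sqrt(2)*b - 5*sqrt(2)
(3) = s^3 + 11*s^2 + 30*s
(4) = (l - 7)*(l + 7)
(5) = 6*n*v - 12*n + v^2 - 2*v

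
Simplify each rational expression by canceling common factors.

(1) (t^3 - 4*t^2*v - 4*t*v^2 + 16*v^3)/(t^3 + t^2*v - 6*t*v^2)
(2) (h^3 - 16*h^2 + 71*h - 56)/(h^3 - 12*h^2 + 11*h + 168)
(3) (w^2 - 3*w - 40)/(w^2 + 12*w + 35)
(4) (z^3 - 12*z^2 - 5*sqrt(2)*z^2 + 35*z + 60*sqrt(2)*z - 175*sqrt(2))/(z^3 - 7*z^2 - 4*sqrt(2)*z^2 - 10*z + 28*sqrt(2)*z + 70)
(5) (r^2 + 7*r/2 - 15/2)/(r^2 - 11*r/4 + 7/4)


(1) = (t^2 - 2*t*v - 8*v^2)/(t^2 + 3*t*v)
(2) = (h - 1)/(h + 3)
(3) = (w - 8)/(w + 7)
(4) = (z - 5)/(z + sqrt(2))
(5) = (4*r^2 + 14*r - 30)/(4*r^2 - 11*r + 7)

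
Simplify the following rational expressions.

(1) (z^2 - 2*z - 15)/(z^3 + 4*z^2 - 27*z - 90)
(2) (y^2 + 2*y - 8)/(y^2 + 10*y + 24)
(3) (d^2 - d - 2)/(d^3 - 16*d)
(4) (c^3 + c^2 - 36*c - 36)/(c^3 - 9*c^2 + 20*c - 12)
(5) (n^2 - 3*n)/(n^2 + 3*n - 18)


(1) = 1/(z + 6)
(2) = (y - 2)/(y + 6)
(3) = (d^2 - d - 2)/(d^3 - 16*d)
(4) = (c^2 + 7*c + 6)/(c^2 - 3*c + 2)
(5) = n/(n + 6)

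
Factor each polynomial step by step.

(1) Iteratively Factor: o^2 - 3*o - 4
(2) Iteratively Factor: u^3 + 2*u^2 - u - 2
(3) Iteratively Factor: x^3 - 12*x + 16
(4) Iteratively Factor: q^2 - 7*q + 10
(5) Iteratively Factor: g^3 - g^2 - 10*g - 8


(1) = (o - 4)*(o + 1)
(2) = (u + 1)*(u^2 + u - 2) = (u + 1)*(u + 2)*(u - 1)
(3) = (x - 2)*(x^2 + 2*x - 8) = (x - 2)^2*(x + 4)
(4) = (q - 5)*(q - 2)
(5) = (g + 2)*(g^2 - 3*g - 4) = (g - 4)*(g + 2)*(g + 1)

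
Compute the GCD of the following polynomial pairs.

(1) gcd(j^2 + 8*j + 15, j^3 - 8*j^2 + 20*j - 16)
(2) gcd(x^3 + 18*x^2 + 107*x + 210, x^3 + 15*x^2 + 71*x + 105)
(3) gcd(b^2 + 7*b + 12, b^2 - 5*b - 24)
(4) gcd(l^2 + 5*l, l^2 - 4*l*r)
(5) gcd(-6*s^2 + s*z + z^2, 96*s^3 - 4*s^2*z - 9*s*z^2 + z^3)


(1) = gcd((j + 3)*(j + 5), (j - 4)*(j - 2)^2) = 1
(2) = gcd((x + 5)*(x + 6)*(x + 7), (x + 3)*(x + 5)*(x + 7)) = x^2 + 12*x + 35
(3) = b + 3
(4) = gcd(l*(l + 5), l*(l - 4*r)) = l
(5) = 3*s + z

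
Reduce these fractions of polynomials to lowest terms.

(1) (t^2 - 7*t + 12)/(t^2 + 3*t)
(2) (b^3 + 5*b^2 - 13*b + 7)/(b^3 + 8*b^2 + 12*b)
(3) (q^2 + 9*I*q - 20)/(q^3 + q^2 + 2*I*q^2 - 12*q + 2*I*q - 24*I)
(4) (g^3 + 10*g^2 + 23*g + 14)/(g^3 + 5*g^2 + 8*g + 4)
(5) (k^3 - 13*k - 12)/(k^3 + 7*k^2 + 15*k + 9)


(1) = (t^2 - 7*t + 12)/(t^2 + 3*t)
(2) = (b^3 + 5*b^2 - 13*b + 7)/(b^3 + 8*b^2 + 12*b)
(3) = (q^2 + 9*I*q - 20)/(q^3 + q^2*(1 + 2*I) + q*(-12 + 2*I) - 24*I)
(4) = (g + 7)/(g + 2)
(5) = (k - 4)/(k + 3)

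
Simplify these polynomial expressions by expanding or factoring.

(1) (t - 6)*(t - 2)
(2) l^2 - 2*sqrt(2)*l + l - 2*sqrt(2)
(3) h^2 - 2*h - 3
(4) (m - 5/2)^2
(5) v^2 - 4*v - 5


(1) = t^2 - 8*t + 12
(2) = (l + 1)*(l - 2*sqrt(2))
(3) = (h - 3)*(h + 1)
(4) = m^2 - 5*m + 25/4
(5) = (v - 5)*(v + 1)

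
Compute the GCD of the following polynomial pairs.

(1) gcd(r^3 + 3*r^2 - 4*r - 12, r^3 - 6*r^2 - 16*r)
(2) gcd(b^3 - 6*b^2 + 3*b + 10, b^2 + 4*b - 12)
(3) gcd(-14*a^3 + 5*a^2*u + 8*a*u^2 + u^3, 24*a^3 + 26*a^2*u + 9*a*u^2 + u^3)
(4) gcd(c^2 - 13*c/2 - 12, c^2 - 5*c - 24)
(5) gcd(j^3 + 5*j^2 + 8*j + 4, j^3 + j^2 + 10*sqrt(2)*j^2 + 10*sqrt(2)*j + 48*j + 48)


(1) = r + 2
(2) = b - 2
(3) = gcd((-a + u)*(2*a + u)*(7*a + u), (2*a + u)*(3*a + u)*(4*a + u)) = 2*a + u
(4) = c - 8
(5) = gcd((j + 1)*(j + 2)^2, (j + 1)*(j + 4*sqrt(2))*(j + 6*sqrt(2))) = j + 1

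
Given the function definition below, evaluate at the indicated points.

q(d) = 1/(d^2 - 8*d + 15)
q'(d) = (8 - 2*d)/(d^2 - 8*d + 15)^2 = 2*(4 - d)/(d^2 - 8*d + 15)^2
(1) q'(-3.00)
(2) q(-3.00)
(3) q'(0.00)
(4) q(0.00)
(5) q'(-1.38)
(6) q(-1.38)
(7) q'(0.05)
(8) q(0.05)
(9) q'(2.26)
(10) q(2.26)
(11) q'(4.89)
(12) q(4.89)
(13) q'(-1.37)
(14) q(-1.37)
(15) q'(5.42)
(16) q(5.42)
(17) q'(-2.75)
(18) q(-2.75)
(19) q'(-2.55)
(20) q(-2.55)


(1) = 0.01
(2) = 0.02
(3) = 0.04
(4) = 0.07
(5) = 0.01
(6) = 0.04
(7) = 0.04
(8) = 0.07
(9) = 0.85
(10) = 0.49
(11) = -41.18
(12) = -4.81
(13) = 0.01
(14) = 0.04
(15) = -2.75
(16) = 0.98
(17) = 0.01
(18) = 0.02
(19) = 0.01
(20) = 0.02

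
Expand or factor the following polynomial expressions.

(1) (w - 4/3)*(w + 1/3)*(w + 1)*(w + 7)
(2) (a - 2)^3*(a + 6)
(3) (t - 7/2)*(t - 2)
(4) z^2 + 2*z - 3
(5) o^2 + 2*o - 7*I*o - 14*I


(1) = w^4 + 7*w^3 - 13*w^2/9 - 95*w/9 - 28/9
(2) = a^4 - 24*a^2 + 64*a - 48
(3) = t^2 - 11*t/2 + 7
(4) = (z - 1)*(z + 3)
(5) = (o + 2)*(o - 7*I)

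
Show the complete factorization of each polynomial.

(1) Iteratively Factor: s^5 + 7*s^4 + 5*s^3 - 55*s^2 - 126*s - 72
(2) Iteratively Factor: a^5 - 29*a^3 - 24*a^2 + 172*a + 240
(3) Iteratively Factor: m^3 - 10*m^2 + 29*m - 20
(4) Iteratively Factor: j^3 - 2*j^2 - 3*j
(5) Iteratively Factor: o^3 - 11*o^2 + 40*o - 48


(1) = (s + 3)*(s^4 + 4*s^3 - 7*s^2 - 34*s - 24) = (s + 3)*(s + 4)*(s^3 - 7*s - 6) = (s - 3)*(s + 3)*(s + 4)*(s^2 + 3*s + 2) = (s - 3)*(s + 2)*(s + 3)*(s + 4)*(s + 1)
(2) = (a + 4)*(a^4 - 4*a^3 - 13*a^2 + 28*a + 60) = (a - 3)*(a + 4)*(a^3 - a^2 - 16*a - 20) = (a - 5)*(a - 3)*(a + 4)*(a^2 + 4*a + 4) = (a - 5)*(a - 3)*(a + 2)*(a + 4)*(a + 2)
(3) = (m - 4)*(m^2 - 6*m + 5) = (m - 5)*(m - 4)*(m - 1)
(4) = (j - 3)*(j^2 + j) = j*(j - 3)*(j + 1)
(5) = (o - 3)*(o^2 - 8*o + 16) = (o - 4)*(o - 3)*(o - 4)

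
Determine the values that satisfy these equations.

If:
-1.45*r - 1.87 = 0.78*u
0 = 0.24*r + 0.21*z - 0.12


Then:
r = 0.5 - 0.875*z
u = 1.62660256410256*z - 3.32692307692308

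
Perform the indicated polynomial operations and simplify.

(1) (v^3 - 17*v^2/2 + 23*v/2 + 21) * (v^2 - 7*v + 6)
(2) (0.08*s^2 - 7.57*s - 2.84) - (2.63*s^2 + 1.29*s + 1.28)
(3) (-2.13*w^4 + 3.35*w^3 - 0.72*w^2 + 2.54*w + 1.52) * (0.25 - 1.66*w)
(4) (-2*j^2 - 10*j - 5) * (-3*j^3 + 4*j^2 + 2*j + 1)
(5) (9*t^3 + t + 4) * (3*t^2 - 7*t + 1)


(1) = v^5 - 31*v^4/2 + 77*v^3 - 221*v^2/2 - 78*v + 126
(2) = -2.55*s^2 - 8.86*s - 4.12
(3) = 3.5358*w^5 - 6.0935*w^4 + 2.0327*w^3 - 4.3964*w^2 - 1.8882*w + 0.38
(4) = 6*j^5 + 22*j^4 - 29*j^3 - 42*j^2 - 20*j - 5
(5) = 27*t^5 - 63*t^4 + 12*t^3 + 5*t^2 - 27*t + 4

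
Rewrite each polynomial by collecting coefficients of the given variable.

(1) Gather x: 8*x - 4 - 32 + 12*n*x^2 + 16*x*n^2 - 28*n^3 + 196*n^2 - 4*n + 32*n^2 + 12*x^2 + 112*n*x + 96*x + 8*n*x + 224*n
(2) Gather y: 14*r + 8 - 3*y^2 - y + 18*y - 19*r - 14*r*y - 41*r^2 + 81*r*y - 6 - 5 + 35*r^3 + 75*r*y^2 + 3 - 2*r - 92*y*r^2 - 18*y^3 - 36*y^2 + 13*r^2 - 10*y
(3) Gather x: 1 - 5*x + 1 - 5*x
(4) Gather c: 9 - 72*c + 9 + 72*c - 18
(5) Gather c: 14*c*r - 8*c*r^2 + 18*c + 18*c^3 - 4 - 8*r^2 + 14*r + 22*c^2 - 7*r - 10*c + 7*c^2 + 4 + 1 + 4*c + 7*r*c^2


(1) = -28*n^3 + 228*n^2 + 220*n + x^2*(12*n + 12) + x*(16*n^2 + 120*n + 104) - 36
(2) = 35*r^3 - 28*r^2 - 7*r - 18*y^3 + y^2*(75*r - 39) + y*(-92*r^2 + 67*r + 7)
(3) = 2 - 10*x
(4) = 0
(5) = 18*c^3 + c^2*(7*r + 29) + c*(-8*r^2 + 14*r + 12) - 8*r^2 + 7*r + 1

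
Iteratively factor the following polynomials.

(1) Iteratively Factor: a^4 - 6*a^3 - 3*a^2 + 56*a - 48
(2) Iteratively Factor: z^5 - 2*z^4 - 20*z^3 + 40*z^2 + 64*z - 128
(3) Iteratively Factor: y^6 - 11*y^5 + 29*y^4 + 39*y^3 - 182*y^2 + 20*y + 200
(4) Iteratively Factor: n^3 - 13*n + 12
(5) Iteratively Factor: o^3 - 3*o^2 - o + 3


(1) = (a + 3)*(a^3 - 9*a^2 + 24*a - 16) = (a - 4)*(a + 3)*(a^2 - 5*a + 4) = (a - 4)*(a - 1)*(a + 3)*(a - 4)
(2) = (z + 4)*(z^4 - 6*z^3 + 4*z^2 + 24*z - 32) = (z - 2)*(z + 4)*(z^3 - 4*z^2 - 4*z + 16) = (z - 4)*(z - 2)*(z + 4)*(z^2 - 4) = (z - 4)*(z - 2)^2*(z + 4)*(z + 2)
(3) = (y - 5)*(y^5 - 6*y^4 - y^3 + 34*y^2 - 12*y - 40) = (y - 5)^2*(y^4 - y^3 - 6*y^2 + 4*y + 8) = (y - 5)^2*(y + 1)*(y^3 - 2*y^2 - 4*y + 8) = (y - 5)^2*(y - 2)*(y + 1)*(y^2 - 4) = (y - 5)^2*(y - 2)*(y + 1)*(y + 2)*(y - 2)
(4) = (n + 4)*(n^2 - 4*n + 3) = (n - 1)*(n + 4)*(n - 3)
(5) = (o - 1)*(o^2 - 2*o - 3) = (o - 1)*(o + 1)*(o - 3)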